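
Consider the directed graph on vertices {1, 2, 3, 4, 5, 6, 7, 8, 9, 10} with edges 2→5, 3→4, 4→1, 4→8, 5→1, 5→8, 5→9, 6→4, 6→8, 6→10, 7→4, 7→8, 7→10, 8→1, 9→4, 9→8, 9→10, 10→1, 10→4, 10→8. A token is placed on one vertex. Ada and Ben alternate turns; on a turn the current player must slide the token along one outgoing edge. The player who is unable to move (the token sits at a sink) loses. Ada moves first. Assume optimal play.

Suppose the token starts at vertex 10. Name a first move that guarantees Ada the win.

Move to 1.

Build the W/L table. Terminal = L. A non-terminal position is W if it has a move to some L; otherwise it is L.
Every edge goes from a vertex to one that appears earlier in the order 1, 8, 4, 10, 9, 5, 7, 3, 2, 6, so processing vertices in that order labels each vertex after all of its successors.
1: no outgoing edge → L
8: →1(L), so W
4: →1(L), so W
10: →1(L), so W
9: →10(W), 4(W), 8(W) — all W, so L
5: →9(L), so W
7: →10(W), 4(W), 8(W) — all W, so L
3: →4(W) only, which is W, so L
2: →5(W) only, which is W, so L
6: →10(W), 4(W), 8(W) — all W, so L
From 10, the L positions reachable in one move are: 1.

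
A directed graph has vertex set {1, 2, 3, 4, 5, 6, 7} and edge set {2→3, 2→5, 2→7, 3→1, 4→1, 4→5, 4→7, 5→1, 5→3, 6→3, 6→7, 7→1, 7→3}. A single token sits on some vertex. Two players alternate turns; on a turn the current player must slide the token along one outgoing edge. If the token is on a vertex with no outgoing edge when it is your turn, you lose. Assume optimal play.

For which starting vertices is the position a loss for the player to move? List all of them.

Classify positions by backward induction: terminal positions (no move available) are L. From any other position, the mover wins iff some move reaches an L.
Every edge goes from a vertex to one that appears earlier in the order 1, 3, 7, 6, 5, 2, 4, so processing vertices in that order labels each vertex after all of its successors.
1: no outgoing edge → L
3: W (go to 1, an L position)
7: W (go to 1, an L position)
6: L (options 7(W), 3(W) are all W)
5: W (go to 1, an L position)
2: L (options 5(W), 7(W), 3(W) are all W)
4: W (go to 1, an L position)
The losing starting vertices are exactly the entries labelled L in this table (3 of them).

1, 2, 6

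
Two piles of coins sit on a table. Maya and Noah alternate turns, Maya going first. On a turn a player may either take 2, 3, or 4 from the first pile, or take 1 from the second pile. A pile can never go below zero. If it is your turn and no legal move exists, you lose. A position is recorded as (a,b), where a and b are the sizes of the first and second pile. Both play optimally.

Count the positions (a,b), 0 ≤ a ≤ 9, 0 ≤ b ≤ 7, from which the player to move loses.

32

Work bottom-up. With no move the player to move loses. Otherwise the position is W if at least one move leads to an L position for the opponent, and L if every move leads to a W.
Every move lowers a or b (never raises either), so fill the grid row by row in increasing a, and left to right within a row: each cell's successors are then already labelled.
      b=0  b=1  b=2  b=3  b=4  b=5  b=6  b=7
a=0:    L    W    L    W    L    W    L    W
a=1:    L    W    L    W    L    W    L    W
a=2:    W    L    W    L    W    L    W    L
a=3:    W    L    W    L    W    L    W    L
a=4:    W    W    W    W    W    W    W    W
a=5:    W    W    W    W    W    W    W    W
a=6:    L    W    L    W    L    W    L    W
a=7:    L    W    L    W    L    W    L    W
a=8:    W    L    W    L    W    L    W    L
a=9:    W    L    W    L    W    L    W    L
Cells with no legal move (terminal, hence L): (0,0), (1,0).
The remaining L cells, each justified by listing all of its moves:
(0,2): →(0,1)(W) only, which is W, so L
(0,4): →(0,3)(W) only, which is W, so L
(0,6): →(0,5)(W) only, which is W, so L
(1,2): →(1,1)(W) only, which is W, so L
(1,4): →(1,3)(W) only, which is W, so L
(1,6): →(1,5)(W) only, which is W, so L
(2,1): →(0,1)(W), (2,0)(W) — all W, so L
(2,3): →(0,3)(W), (2,2)(W) — all W, so L
(2,5): →(0,5)(W), (2,4)(W) — all W, so L
(2,7): →(0,7)(W), (2,6)(W) — all W, so L
(3,1): →(1,1)(W), (0,1)(W), (3,0)(W) — all W, so L
(3,3): →(1,3)(W), (0,3)(W), (3,2)(W) — all W, so L
(3,5): →(1,5)(W), (0,5)(W), (3,4)(W) — all W, so L
(3,7): →(1,7)(W), (0,7)(W), (3,6)(W) — all W, so L
(6,0): →(4,0)(W), (3,0)(W), (2,0)(W) — all W, so L
(6,2): →(4,2)(W), (3,2)(W), (2,2)(W), (6,1)(W) — all W, so L
(6,4): →(4,4)(W), (3,4)(W), (2,4)(W), (6,3)(W) — all W, so L
(6,6): →(4,6)(W), (3,6)(W), (2,6)(W), (6,5)(W) — all W, so L
(7,0): →(5,0)(W), (4,0)(W), (3,0)(W) — all W, so L
(7,2): →(5,2)(W), (4,2)(W), (3,2)(W), (7,1)(W) — all W, so L
(7,4): →(5,4)(W), (4,4)(W), (3,4)(W), (7,3)(W) — all W, so L
(7,6): →(5,6)(W), (4,6)(W), (3,6)(W), (7,5)(W) — all W, so L
(8,1): →(6,1)(W), (5,1)(W), (4,1)(W), (8,0)(W) — all W, so L
(8,3): →(6,3)(W), (5,3)(W), (4,3)(W), (8,2)(W) — all W, so L
(8,5): →(6,5)(W), (5,5)(W), (4,5)(W), (8,4)(W) — all W, so L
(8,7): →(6,7)(W), (5,7)(W), (4,7)(W), (8,6)(W) — all W, so L
(9,1): →(7,1)(W), (6,1)(W), (5,1)(W), (9,0)(W) — all W, so L
(9,3): →(7,3)(W), (6,3)(W), (5,3)(W), (9,2)(W) — all W, so L
(9,5): →(7,5)(W), (6,5)(W), (5,5)(W), (9,4)(W) — all W, so L
(9,7): →(7,7)(W), (6,7)(W), (5,7)(W), (9,6)(W) — all W, so L
Every other cell has at least one move into one of the L cells above, so it is W.
L cells per row: a=0: 4, a=1: 4, a=2: 4, a=3: 4, a=4: 0, a=5: 0, a=6: 4, a=7: 4, a=8: 4, a=9: 4; total 32.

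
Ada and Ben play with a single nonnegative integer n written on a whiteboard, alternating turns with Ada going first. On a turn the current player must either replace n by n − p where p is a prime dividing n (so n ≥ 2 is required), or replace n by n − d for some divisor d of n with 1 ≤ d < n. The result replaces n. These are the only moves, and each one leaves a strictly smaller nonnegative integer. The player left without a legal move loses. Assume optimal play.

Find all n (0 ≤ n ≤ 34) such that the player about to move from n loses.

Classify positions by backward induction: terminal positions (no move available) are L. From any other position, the mover wins iff some move reaches an L.
n=0: no move → L
n=1: no move → L
n=2: →0(L), so W
n=3: →0(L), so W
n=4: →2(W), 3(W) — all W, so L
n=5: →0(L), so W
n=6: →4(L), so W
n=7: →0(L), so W
n=8: →4(L), so W
n=9: →6(W), 8(W) — all W, so L
n=10: →9(L), so W
n=11: →0(L), so W
n=12: →9(L), so W
n=13: →0(L), so W
n=14: →7(W), 12(W), 13(W) — all W, so L
n=15: →14(L), so W
n=16: →14(L), so W
n=17: →0(L), so W
n=18: →9(L), so W
n=19: →0(L), so W
n=20: →10(W), 15(W), 16(W), 18(W), 19(W) — all W, so L
n=21: →14(L), so W
n=22: →20(L), so W
n=23: →0(L), so W
n=24: →20(L), so W
n=25: →20(L), so W
n=26: →13(W), 24(W), 25(W) — all W, so L
n=27: →26(L), so W
n=28: →14(L), so W
n=29: →0(L), so W
n=30: →20(L), so W
n=31: →0(L), so W
n=32: →16(W), 24(W), 28(W), 30(W), 31(W) — all W, so L
n=33: →32(L), so W
n=34: →32(L), so W
Reading off the rows marked L gives the requested list; there are 8 such values of n.

0, 1, 4, 9, 14, 20, 26, 32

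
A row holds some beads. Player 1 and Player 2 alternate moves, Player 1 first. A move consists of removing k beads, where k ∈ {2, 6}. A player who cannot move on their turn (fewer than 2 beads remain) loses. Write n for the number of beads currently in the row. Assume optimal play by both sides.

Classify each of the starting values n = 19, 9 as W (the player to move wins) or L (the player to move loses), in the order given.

19: W, 9: L

Build the W/L table. Terminal = L. A non-terminal position is W if it has a move to some L; otherwise it is L.
n=0: no move → L
n=1: no move → L
n=2: reaches L-position 0 → W
n=3: reaches L-position 1 → W
n=4: only reaches 2(W), which is W → L
n=5: only reaches 3(W), which is W → L
n=6: reaches L-position 4 → W
n=7: reaches L-position 5 → W
n=8: only reaches 6(W), 2(W), all W → L
n=9: only reaches 7(W), 3(W), all W → L
n=10: reaches L-position 8 → W
n=11: reaches L-position 9 → W
n=12: only reaches 10(W), 6(W), all W → L
n=13: only reaches 11(W), 7(W), all W → L
n=14: reaches L-position 12 → W
n=15: reaches L-position 13 → W
n=16: only reaches 14(W), 10(W), all W → L
n=17: only reaches 15(W), 11(W), all W → L
n=18: reaches L-position 16 → W
n=19: reaches L-position 17 → W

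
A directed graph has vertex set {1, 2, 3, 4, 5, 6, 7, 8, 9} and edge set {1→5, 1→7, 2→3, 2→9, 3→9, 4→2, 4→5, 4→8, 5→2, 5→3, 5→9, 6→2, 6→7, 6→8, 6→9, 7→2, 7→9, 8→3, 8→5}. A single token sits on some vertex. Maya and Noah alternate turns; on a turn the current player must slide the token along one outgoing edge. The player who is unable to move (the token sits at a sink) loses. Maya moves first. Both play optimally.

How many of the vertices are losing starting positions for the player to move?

Label each position W (a win for the player to move) or L (a loss). A position with no legal move is L; any other position is W exactly when some move reaches an L, and L when every move reaches a W.
Every edge goes from a vertex to one that appears earlier in the order 9, 3, 2, 5, 8, 7, 6, 1, 4, so processing vertices in that order labels each vertex after all of its successors.
9: no outgoing edge → L
3: can move to 9, which is L ⇒ W
2: can move to 9, which is L ⇒ W
5: can move to 9, which is L ⇒ W
8: moves to 5(W), 3(W); every one is W ⇒ L
7: can move to 9, which is L ⇒ W
6: can move to 8, which is L ⇒ W
1: moves to 7(W), 5(W); every one is W ⇒ L
4: can move to 8, which is L ⇒ W
The L vertices are 1, 8, 9; that is 3 in all.

3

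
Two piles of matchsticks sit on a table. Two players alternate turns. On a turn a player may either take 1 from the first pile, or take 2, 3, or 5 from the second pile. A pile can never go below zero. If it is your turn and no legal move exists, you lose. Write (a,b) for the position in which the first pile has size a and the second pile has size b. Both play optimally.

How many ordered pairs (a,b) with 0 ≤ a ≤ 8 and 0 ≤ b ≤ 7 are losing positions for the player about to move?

Use the standard recursion: the mover loses at a terminal position; elsewhere, the mover wins exactly when some move hands the opponent an L position.
Every move lowers a or b (never raises either), so fill the grid row by row in increasing a, and left to right within a row: each cell's successors are then already labelled.
      b=0  b=1  b=2  b=3  b=4  b=5  b=6  b=7
a=0:    L    L    W    W    W    W    W    L
a=1:    W    W    L    L    W    W    W    W
a=2:    L    L    W    W    W    W    W    L
a=3:    W    W    L    L    W    W    W    W
a=4:    L    L    W    W    W    W    W    L
a=5:    W    W    L    L    W    W    W    W
a=6:    L    L    W    W    W    W    W    L
a=7:    W    W    L    L    W    W    W    W
a=8:    L    L    W    W    W    W    W    L
Cells with no legal move (terminal, hence L): (0,0), (0,1).
The remaining L cells, each justified by listing all of its moves:
(0,7): moves to (0,5)(W), (0,4)(W), (0,2)(W); every one is W ⇒ L
(1,2): moves to (0,2)(W), (1,0)(W); every one is W ⇒ L
(1,3): moves to (0,3)(W), (1,1)(W), (1,0)(W); every one is W ⇒ L
(2,0): the only move is to (1,0)(W), a W ⇒ L
(2,1): the only move is to (1,1)(W), a W ⇒ L
(2,7): moves to (1,7)(W), (2,5)(W), (2,4)(W), (2,2)(W); every one is W ⇒ L
(3,2): moves to (2,2)(W), (3,0)(W); every one is W ⇒ L
(3,3): moves to (2,3)(W), (3,1)(W), (3,0)(W); every one is W ⇒ L
(4,0): the only move is to (3,0)(W), a W ⇒ L
(4,1): the only move is to (3,1)(W), a W ⇒ L
(4,7): moves to (3,7)(W), (4,5)(W), (4,4)(W), (4,2)(W); every one is W ⇒ L
(5,2): moves to (4,2)(W), (5,0)(W); every one is W ⇒ L
(5,3): moves to (4,3)(W), (5,1)(W), (5,0)(W); every one is W ⇒ L
(6,0): the only move is to (5,0)(W), a W ⇒ L
(6,1): the only move is to (5,1)(W), a W ⇒ L
(6,7): moves to (5,7)(W), (6,5)(W), (6,4)(W), (6,2)(W); every one is W ⇒ L
(7,2): moves to (6,2)(W), (7,0)(W); every one is W ⇒ L
(7,3): moves to (6,3)(W), (7,1)(W), (7,0)(W); every one is W ⇒ L
(8,0): the only move is to (7,0)(W), a W ⇒ L
(8,1): the only move is to (7,1)(W), a W ⇒ L
(8,7): moves to (7,7)(W), (8,5)(W), (8,4)(W), (8,2)(W); every one is W ⇒ L
Every other cell has at least one move into one of the L cells above, so it is W.
L cells per row: a=0: 3, a=1: 2, a=2: 3, a=3: 2, a=4: 3, a=5: 2, a=6: 3, a=7: 2, a=8: 3; total 23.

23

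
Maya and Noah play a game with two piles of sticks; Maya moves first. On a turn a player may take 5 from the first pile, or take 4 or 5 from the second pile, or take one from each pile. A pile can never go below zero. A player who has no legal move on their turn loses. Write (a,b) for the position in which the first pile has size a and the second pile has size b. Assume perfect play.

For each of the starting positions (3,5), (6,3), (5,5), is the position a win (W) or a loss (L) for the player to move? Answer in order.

Compute win/loss labels from the base case upward. A position with no move is L. Any other position is W if it can reach an L in one move, else L.
No move ever increases a pile, so every position that can arise here has a ≤ 6 and b ≤ 5; it is enough to label the cells with 0 ≤ a ≤ 6 and 0 ≤ b ≤ 5.
Every move lowers a or b (never raises either), so fill the grid row by row in increasing a, and left to right within a row: each cell's successors are then already labelled.
      b=0  b=1  b=2  b=3  b=4  b=5
a=0:    L    L    L    L    W    W
a=1:    L    W    W    W    W    W
a=2:    L    W    L    L    W    W
a=3:    L    W    L    W    W    W
a=4:    L    W    L    W    W    W
a=5:    W    W    W    W    L    L
a=6:    W    L    L    L    L    W
Cells with no legal move (terminal, hence L): (0,0), (0,1), (0,2), (0,3), (1,0), (2,0), (3,0), (4,0).
The remaining L cells, each justified by listing all of its moves:
(2,2): only reaches (1,1)(W), which is W → L
(2,3): only reaches (1,2)(W), which is W → L
(3,2): only reaches (2,1)(W), which is W → L
(4,2): only reaches (3,1)(W), which is W → L
(5,4): only reaches (0,4)(W), (5,0)(W), (4,3)(W), all W → L
(5,5): only reaches (0,5)(W), (5,1)(W), (5,0)(W), (4,4)(W), all W → L
(6,1): only reaches (1,1)(W), (5,0)(W), all W → L
(6,2): only reaches (1,2)(W), (5,1)(W), all W → L
(6,3): only reaches (1,3)(W), (5,2)(W), all W → L
(6,4): only reaches (1,4)(W), (6,0)(W), (5,3)(W), all W → L
Every other cell has at least one move into one of the L cells above, so it is W.
(3,5): the move to (3,0) reaches an L cell, so W
(6,3): one of the L cells justified above, so L
(5,5): one of the L cells justified above, so L

(3,5): W, (6,3): L, (5,5): L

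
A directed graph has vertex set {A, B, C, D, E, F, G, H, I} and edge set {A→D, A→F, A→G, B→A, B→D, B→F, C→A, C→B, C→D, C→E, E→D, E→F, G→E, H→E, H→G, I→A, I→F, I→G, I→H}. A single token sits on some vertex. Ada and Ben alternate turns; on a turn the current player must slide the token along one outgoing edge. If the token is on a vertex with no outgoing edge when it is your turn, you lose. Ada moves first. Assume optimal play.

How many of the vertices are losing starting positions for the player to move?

Work bottom-up. With no move the player to move loses. Otherwise the position is W if at least one move leads to an L position for the opponent, and L if every move leads to a W.
Every edge goes from a vertex to one that appears earlier in the order F, D, E, G, A, B, H, C, I, so processing vertices in that order labels each vertex after all of its successors.
F: no outgoing edge → L
D: no outgoing edge → L
E: →D(L), so W
G: →E(W) only, which is W, so L
A: →G(L), so W
B: →D(L), so W
H: →G(L), so W
C: →D(L), so W
I: →G(L), so W
The L vertices are D, F, G; that is 3 in all.

3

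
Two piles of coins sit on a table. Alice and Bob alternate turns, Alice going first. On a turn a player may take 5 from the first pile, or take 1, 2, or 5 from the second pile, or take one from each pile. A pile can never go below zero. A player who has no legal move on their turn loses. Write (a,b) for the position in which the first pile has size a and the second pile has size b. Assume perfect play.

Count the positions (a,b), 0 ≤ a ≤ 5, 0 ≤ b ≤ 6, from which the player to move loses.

Positions with no move are L. A position that does have a move is losing for the player to move precisely when every available move leads to a winning position for the opponent. Fill in the labels:
Every move lowers a or b (never raises either), so fill the grid row by row in increasing a, and left to right within a row: each cell's successors are then already labelled.
      b=0  b=1  b=2  b=3  b=4  b=5  b=6
a=0:    L    W    W    L    W    W    L
a=1:    L    W    W    L    W    W    L
a=2:    L    W    W    L    W    W    L
a=3:    L    W    W    L    W    W    L
a=4:    L    W    W    L    W    W    L
a=5:    W    W    L    W    W    L    W
Cells with no legal move (terminal, hence L): (0,0), (1,0), (2,0), (3,0), (4,0).
The remaining L cells, each justified by listing all of its moves:
(0,3): →(0,2)(W), (0,1)(W) — all W, so L
(0,6): →(0,5)(W), (0,4)(W), (0,1)(W) — all W, so L
(1,3): →(1,2)(W), (1,1)(W), (0,2)(W) — all W, so L
(1,6): →(1,5)(W), (1,4)(W), (1,1)(W), (0,5)(W) — all W, so L
(2,3): →(2,2)(W), (2,1)(W), (1,2)(W) — all W, so L
(2,6): →(2,5)(W), (2,4)(W), (2,1)(W), (1,5)(W) — all W, so L
(3,3): →(3,2)(W), (3,1)(W), (2,2)(W) — all W, so L
(3,6): →(3,5)(W), (3,4)(W), (3,1)(W), (2,5)(W) — all W, so L
(4,3): →(4,2)(W), (4,1)(W), (3,2)(W) — all W, so L
(4,6): →(4,5)(W), (4,4)(W), (4,1)(W), (3,5)(W) — all W, so L
(5,2): →(0,2)(W), (5,1)(W), (5,0)(W), (4,1)(W) — all W, so L
(5,5): →(0,5)(W), (5,4)(W), (5,3)(W), (5,0)(W), (4,4)(W) — all W, so L
Every other cell has at least one move into one of the L cells above, so it is W.
L cells per row: a=0: 3, a=1: 3, a=2: 3, a=3: 3, a=4: 3, a=5: 2; total 17.

17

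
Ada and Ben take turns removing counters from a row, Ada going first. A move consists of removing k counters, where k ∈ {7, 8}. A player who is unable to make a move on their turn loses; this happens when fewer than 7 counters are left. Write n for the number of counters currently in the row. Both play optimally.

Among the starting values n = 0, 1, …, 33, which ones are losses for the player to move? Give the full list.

0, 1, 2, 3, 4, 5, 6, 15, 16, 17, 18, 19, 20, 21, 30, 31, 32, 33

Work bottom-up. With no move the player to move loses. Otherwise the position is W if at least one move leads to an L position for the opponent, and L if every move leads to a W.
n=0: no move → L
n=1: no move → L
n=2: no move → L
n=3: no move → L
n=4: no move → L
n=5: no move → L
n=6: no move → L
n=7: →0(L), so W
n=8: →1(L), so W
n=9: →2(L), so W
n=10: →3(L), so W
n=11: →4(L), so W
n=12: →5(L), so W
n=13: →6(L), so W
n=14: →6(L), so W
n=15: →8(W), 7(W) — all W, so L
n=16: →9(W), 8(W) — all W, so L
n=17: →10(W), 9(W) — all W, so L
n=18: →11(W), 10(W) — all W, so L
n=19: →12(W), 11(W) — all W, so L
n=20: →13(W), 12(W) — all W, so L
n=21: →14(W), 13(W) — all W, so L
n=22: →15(L), so W
n=23: →16(L), so W
n=24: →17(L), so W
n=25: →18(L), so W
n=26: →19(L), so W
n=27: →20(L), so W
n=28: →21(L), so W
n=29: →21(L), so W
n=30: →23(W), 22(W) — all W, so L
n=31: →24(W), 23(W) — all W, so L
n=32: →25(W), 24(W) — all W, so L
n=33: →26(W), 25(W) — all W, so L
Reading off the rows marked L gives the requested list; there are 18 such values of n.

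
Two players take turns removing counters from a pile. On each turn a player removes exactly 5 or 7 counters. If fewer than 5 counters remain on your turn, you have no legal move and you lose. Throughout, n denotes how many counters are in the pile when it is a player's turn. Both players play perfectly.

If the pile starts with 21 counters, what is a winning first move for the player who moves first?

Remove 5, leaving 16.

Work bottom-up. With no move the player to move loses. Otherwise the position is W if at least one move leads to an L position for the opponent, and L if every move leads to a W.
n=0: no move → L
n=1: no move → L
n=2: no move → L
n=3: no move → L
n=4: no move → L
n=5: can move to 0, which is L ⇒ W
n=6: can move to 1, which is L ⇒ W
n=7: can move to 2, which is L ⇒ W
n=8: can move to 3, which is L ⇒ W
n=9: can move to 4, which is L ⇒ W
n=10: can move to 3, which is L ⇒ W
n=11: can move to 4, which is L ⇒ W
n=12: moves to 7(W), 5(W); every one is W ⇒ L
n=13: moves to 8(W), 6(W); every one is W ⇒ L
n=14: moves to 9(W), 7(W); every one is W ⇒ L
n=15: moves to 10(W), 8(W); every one is W ⇒ L
n=16: moves to 11(W), 9(W); every one is W ⇒ L
n=17: can move to 12, which is L ⇒ W
n=18: can move to 13, which is L ⇒ W
n=19: can move to 14, which is L ⇒ W
n=20: can move to 15, which is L ⇒ W
n=21: can move to 16, which is L ⇒ W
From 21, the L positions reachable in one move are: 16, 14. Any move reaching one of these is winning.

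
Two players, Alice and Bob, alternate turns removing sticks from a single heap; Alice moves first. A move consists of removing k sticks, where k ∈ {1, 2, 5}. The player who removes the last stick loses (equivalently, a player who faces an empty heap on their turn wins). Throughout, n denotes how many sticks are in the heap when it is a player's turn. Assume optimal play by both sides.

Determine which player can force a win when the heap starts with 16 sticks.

Build the W/L table. Terminal = W. A non-terminal position is W if it has a move to some L; otherwise it is L.
n=0: no move; the opponent has just taken the last stick and therefore loses → W
n=1: →0(W) only, which is W, so L
n=2: →1(L), so W
n=3: →1(L), so W
n=4: →3(W), 2(W) — all W, so L
n=5: →4(L), so W
n=6: →4(L), so W
n=7: →6(W), 5(W), 2(W) — all W, so L
n=8: →7(L), so W
n=9: →7(L), so W
n=10: →9(W), 8(W), 5(W) — all W, so L
n=11: →10(L), so W
n=12: →10(L), so W
n=13: →12(W), 11(W), 8(W) — all W, so L
n=14: →13(L), so W
n=15: →13(L), so W
n=16: →15(W), 14(W), 11(W) — all W, so L
Every move from 16 reaches a W position, so the mover loses.

Bob wins.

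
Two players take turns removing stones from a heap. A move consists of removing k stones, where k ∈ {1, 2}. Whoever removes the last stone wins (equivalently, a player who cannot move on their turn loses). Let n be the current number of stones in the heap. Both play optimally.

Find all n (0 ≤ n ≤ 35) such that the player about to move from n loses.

Label each position W (a win for the player to move) or L (a loss). A position with no legal move is L; any other position is W exactly when some move reaches an L, and L when every move reaches a W.
n=0: no move → L
n=1: W (go to 0, an L position)
n=2: W (go to 0, an L position)
n=3: L (options 2(W), 1(W) are all W)
n=4: W (go to 3, an L position)
n=5: W (go to 3, an L position)
n=6: L (options 5(W), 4(W) are all W)
n=7: W (go to 6, an L position)
n=8: W (go to 6, an L position)
n=9: L (options 8(W), 7(W) are all W)
n=10: W (go to 9, an L position)
n=11: W (go to 9, an L position)
n=12: L (options 11(W), 10(W) are all W)
n=13: W (go to 12, an L position)
n=14: W (go to 12, an L position)
n=15: L (options 14(W), 13(W) are all W)
n=16: W (go to 15, an L position)
n=17: W (go to 15, an L position)
n=18: L (options 17(W), 16(W) are all W)
n=19: W (go to 18, an L position)
n=20: W (go to 18, an L position)
n=21: L (options 20(W), 19(W) are all W)
n=22: W (go to 21, an L position)
n=23: W (go to 21, an L position)
n=24: L (options 23(W), 22(W) are all W)
n=25: W (go to 24, an L position)
n=26: W (go to 24, an L position)
n=27: L (options 26(W), 25(W) are all W)
n=28: W (go to 27, an L position)
n=29: W (go to 27, an L position)
n=30: L (options 29(W), 28(W) are all W)
n=31: W (go to 30, an L position)
n=32: W (go to 30, an L position)
n=33: L (options 32(W), 31(W) are all W)
n=34: W (go to 33, an L position)
n=35: W (go to 33, an L position)
Reading off the rows marked L gives the requested list; there are 12 such values of n.

0, 3, 6, 9, 12, 15, 18, 21, 24, 27, 30, 33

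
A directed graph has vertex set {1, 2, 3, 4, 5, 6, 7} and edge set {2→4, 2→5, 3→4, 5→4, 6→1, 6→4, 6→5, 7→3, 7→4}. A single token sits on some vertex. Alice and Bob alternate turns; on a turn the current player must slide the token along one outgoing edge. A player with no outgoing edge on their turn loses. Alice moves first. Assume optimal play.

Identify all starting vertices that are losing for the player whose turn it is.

Build the W/L table. Terminal = L. A non-terminal position is W if it has a move to some L; otherwise it is L.
Every edge goes from a vertex to one that appears earlier in the order 1, 4, 3, 7, 5, 6, 2, so processing vertices in that order labels each vertex after all of its successors.
1: no outgoing edge → L
4: no outgoing edge → L
3: →4(L), so W
7: →4(L), so W
5: →4(L), so W
6: →4(L), so W
2: →4(L), so W
The losing starting vertices are exactly the entries labelled L in this table (2 of them).

1, 4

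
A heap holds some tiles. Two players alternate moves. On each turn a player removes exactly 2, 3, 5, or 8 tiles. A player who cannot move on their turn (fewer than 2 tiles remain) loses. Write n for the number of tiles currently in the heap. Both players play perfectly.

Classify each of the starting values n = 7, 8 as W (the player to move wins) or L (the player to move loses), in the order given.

Classify positions by backward induction: terminal positions (no move available) are L. From any other position, the mover wins iff some move reaches an L.
n=0: no move → L
n=1: no move → L
n=2: →0(L), so W
n=3: →1(L), so W
n=4: →1(L), so W
n=5: →0(L), so W
n=6: →1(L), so W
n=7: →5(W), 4(W), 2(W) — all W, so L
n=8: →0(L), so W

7: L, 8: W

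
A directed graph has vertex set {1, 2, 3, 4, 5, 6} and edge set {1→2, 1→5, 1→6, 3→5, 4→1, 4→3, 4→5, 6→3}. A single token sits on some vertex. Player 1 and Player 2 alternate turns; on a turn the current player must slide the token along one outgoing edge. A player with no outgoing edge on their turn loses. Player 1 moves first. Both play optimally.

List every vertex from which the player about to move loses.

Label each position W (a win for the player to move) or L (a loss). A position with no legal move is L; any other position is W exactly when some move reaches an L, and L when every move reaches a W.
Every edge goes from a vertex to one that appears earlier in the order 2, 5, 3, 6, 1, 4, so processing vertices in that order labels each vertex after all of its successors.
2: no outgoing edge → L
5: no outgoing edge → L
3: →5(L), so W
6: →3(W) only, which is W, so L
1: →6(L), so W
4: →5(L), so W
Reading off the rows marked L gives the requested list; there are 3 such vertices.

2, 5, 6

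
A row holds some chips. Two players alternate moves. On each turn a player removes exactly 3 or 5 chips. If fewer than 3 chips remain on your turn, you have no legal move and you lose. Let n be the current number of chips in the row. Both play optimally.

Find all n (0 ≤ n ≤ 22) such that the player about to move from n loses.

Classify positions by backward induction: terminal positions (no move available) are L. From any other position, the mover wins iff some move reaches an L.
n=0: no move → L
n=1: no move → L
n=2: no move → L
n=3: →0(L), so W
n=4: →1(L), so W
n=5: →2(L), so W
n=6: →1(L), so W
n=7: →2(L), so W
n=8: →5(W), 3(W) — all W, so L
n=9: →6(W), 4(W) — all W, so L
n=10: →7(W), 5(W) — all W, so L
n=11: →8(L), so W
n=12: →9(L), so W
n=13: →10(L), so W
n=14: →9(L), so W
n=15: →10(L), so W
n=16: →13(W), 11(W) — all W, so L
n=17: →14(W), 12(W) — all W, so L
n=18: →15(W), 13(W) — all W, so L
n=19: →16(L), so W
n=20: →17(L), so W
n=21: →18(L), so W
n=22: →17(L), so W
The losing starting values of n are exactly the entries labelled L in this table (9 of them).

0, 1, 2, 8, 9, 10, 16, 17, 18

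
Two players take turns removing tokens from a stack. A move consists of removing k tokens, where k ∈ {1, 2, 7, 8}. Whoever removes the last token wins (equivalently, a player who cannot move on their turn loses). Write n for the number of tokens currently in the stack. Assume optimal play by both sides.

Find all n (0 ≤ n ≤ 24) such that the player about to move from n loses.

Build the W/L table. Terminal = L. A non-terminal position is W if it has a move to some L; otherwise it is L.
n=0: no move → L
n=1: →0(L), so W
n=2: →0(L), so W
n=3: →2(W), 1(W) — all W, so L
n=4: →3(L), so W
n=5: →3(L), so W
n=6: →5(W), 4(W) — all W, so L
n=7: →6(L), so W
n=8: →6(L), so W
n=9: →8(W), 7(W), 2(W), 1(W) — all W, so L
n=10: →9(L), so W
n=11: →9(L), so W
n=12: →11(W), 10(W), 5(W), 4(W) — all W, so L
n=13: →12(L), so W
n=14: →12(L), so W
n=15: →14(W), 13(W), 8(W), 7(W) — all W, so L
n=16: →15(L), so W
n=17: →15(L), so W
n=18: →17(W), 16(W), 11(W), 10(W) — all W, so L
n=19: →18(L), so W
n=20: →18(L), so W
n=21: →20(W), 19(W), 14(W), 13(W) — all W, so L
n=22: →21(L), so W
n=23: →21(L), so W
n=24: →23(W), 22(W), 17(W), 16(W) — all W, so L
Reading off the rows marked L gives the requested list; there are 9 such values of n.

0, 3, 6, 9, 12, 15, 18, 21, 24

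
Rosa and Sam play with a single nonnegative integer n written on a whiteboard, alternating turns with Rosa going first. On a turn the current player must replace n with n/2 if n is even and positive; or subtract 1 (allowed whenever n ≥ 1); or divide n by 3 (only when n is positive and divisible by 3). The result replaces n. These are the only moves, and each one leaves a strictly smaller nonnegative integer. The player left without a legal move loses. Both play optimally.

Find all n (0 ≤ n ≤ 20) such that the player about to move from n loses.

0, 2, 5, 7, 9, 11, 13, 16, 19

Label each position W (a win for the player to move) or L (a loss). A position with no legal move is L; any other position is W exactly when some move reaches an L, and L when every move reaches a W.
n=0: no move → L
n=1: W (go to 0, an L position)
n=2: L (sole option 1(W) is W)
n=3: W (go to 2, an L position)
n=4: W (go to 2, an L position)
n=5: L (sole option 4(W) is W)
n=6: W (go to 2, an L position)
n=7: L (sole option 6(W) is W)
n=8: W (go to 7, an L position)
n=9: L (options 3(W), 8(W) are all W)
n=10: W (go to 5, an L position)
n=11: L (sole option 10(W) is W)
n=12: W (go to 11, an L position)
n=13: L (sole option 12(W) is W)
n=14: W (go to 7, an L position)
n=15: W (go to 5, an L position)
n=16: L (options 8(W), 15(W) are all W)
n=17: W (go to 16, an L position)
n=18: W (go to 9, an L position)
n=19: L (sole option 18(W) is W)
n=20: W (go to 19, an L position)
The losing starting values of n are exactly the entries labelled L in this table (9 of them).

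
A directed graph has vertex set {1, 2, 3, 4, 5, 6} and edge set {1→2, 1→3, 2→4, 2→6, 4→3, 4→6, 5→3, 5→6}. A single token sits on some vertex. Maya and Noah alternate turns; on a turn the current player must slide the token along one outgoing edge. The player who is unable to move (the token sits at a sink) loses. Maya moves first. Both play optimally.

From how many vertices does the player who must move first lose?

2

Compute win/loss labels from the base case upward. A position with no move is L. Any other position is W if it can reach an L in one move, else L.
Every edge goes from a vertex to one that appears earlier in the order 3, 6, 5, 4, 2, 1, so processing vertices in that order labels each vertex after all of its successors.
3: no outgoing edge → L
6: no outgoing edge → L
5: →6(L), so W
4: →6(L), so W
2: →6(L), so W
1: →3(L), so W
The L vertices are 3, 6; that is 2 in all.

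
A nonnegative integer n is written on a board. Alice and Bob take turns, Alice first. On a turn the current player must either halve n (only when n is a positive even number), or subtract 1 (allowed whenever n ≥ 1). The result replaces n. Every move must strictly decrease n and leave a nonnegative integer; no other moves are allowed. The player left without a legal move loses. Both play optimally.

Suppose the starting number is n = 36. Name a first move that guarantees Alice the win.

Move to 35.

Compute win/loss labels from the base case upward. A position with no move is L. Any other position is W if it can reach an L in one move, else L.
n=0: no move → L
n=1: W (go to 0, an L position)
n=2: L (sole option 1(W) is W)
n=3: W (go to 2, an L position)
n=4: W (go to 2, an L position)
n=5: L (sole option 4(W) is W)
n=6: W (go to 5, an L position)
n=7: L (sole option 6(W) is W)
n=8: W (go to 7, an L position)
n=9: L (sole option 8(W) is W)
n=10: W (go to 5, an L position)
n=11: L (sole option 10(W) is W)
n=12: W (go to 11, an L position)
n=13: L (sole option 12(W) is W)
n=14: W (go to 7, an L position)
n=15: L (sole option 14(W) is W)
n=16: W (go to 15, an L position)
n=17: L (sole option 16(W) is W)
n=18: W (go to 9, an L position)
n=19: L (sole option 18(W) is W)
n=20: W (go to 19, an L position)
n=21: L (sole option 20(W) is W)
n=22: W (go to 11, an L position)
n=23: L (sole option 22(W) is W)
n=24: W (go to 23, an L position)
n=25: L (sole option 24(W) is W)
n=26: W (go to 13, an L position)
n=27: L (sole option 26(W) is W)
n=28: W (go to 27, an L position)
n=29: L (sole option 28(W) is W)
n=30: W (go to 15, an L position)
n=31: L (sole option 30(W) is W)
n=32: W (go to 31, an L position)
n=33: L (sole option 32(W) is W)
n=34: W (go to 17, an L position)
n=35: L (sole option 34(W) is W)
n=36: W (go to 35, an L position)
From 36, the L positions reachable in one move are: 35.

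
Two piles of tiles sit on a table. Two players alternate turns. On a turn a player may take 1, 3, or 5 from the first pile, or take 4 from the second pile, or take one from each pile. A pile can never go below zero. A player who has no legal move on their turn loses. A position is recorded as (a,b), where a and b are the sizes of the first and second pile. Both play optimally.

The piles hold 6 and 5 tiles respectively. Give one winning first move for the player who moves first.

Positions with no move are L. A position that does have a move is losing for the player to move precisely when every available move leads to a winning position for the opponent. Fill in the labels:
No move ever increases a pile, so every position that can arise here has a ≤ 6 and b ≤ 5; it is enough to label the cells with 0 ≤ a ≤ 6 and 0 ≤ b ≤ 5.
Every move lowers a or b (never raises either), so fill the grid row by row in increasing a, and left to right within a row: each cell's successors are then already labelled.
      b=0  b=1  b=2  b=3  b=4  b=5
a=0:    L    L    L    L    W    W
a=1:    W    W    W    W    W    L
a=2:    L    L    L    L    W    W
a=3:    W    W    W    W    W    L
a=4:    L    L    L    L    W    W
a=5:    W    W    W    W    W    L
a=6:    L    L    L    L    W    W
Cells with no legal move (terminal, hence L): (0,0), (0,1), (0,2), (0,3).
The remaining L cells, each justified by listing all of its moves:
(1,5): →(0,5)(W), (1,1)(W), (0,4)(W) — all W, so L
(2,0): →(1,0)(W) only, which is W, so L
(2,1): →(1,1)(W), (1,0)(W) — all W, so L
(2,2): →(1,2)(W), (1,1)(W) — all W, so L
(2,3): →(1,3)(W), (1,2)(W) — all W, so L
(3,5): →(2,5)(W), (0,5)(W), (3,1)(W), (2,4)(W) — all W, so L
(4,0): →(3,0)(W), (1,0)(W) — all W, so L
(4,1): →(3,1)(W), (1,1)(W), (3,0)(W) — all W, so L
(4,2): →(3,2)(W), (1,2)(W), (3,1)(W) — all W, so L
(4,3): →(3,3)(W), (1,3)(W), (3,2)(W) — all W, so L
(5,5): →(4,5)(W), (2,5)(W), (0,5)(W), (5,1)(W), (4,4)(W) — all W, so L
(6,0): →(5,0)(W), (3,0)(W), (1,0)(W) — all W, so L
(6,1): →(5,1)(W), (3,1)(W), (1,1)(W), (5,0)(W) — all W, so L
(6,2): →(5,2)(W), (3,2)(W), (1,2)(W), (5,1)(W) — all W, so L
(6,3): →(5,3)(W), (3,3)(W), (1,3)(W), (5,2)(W) — all W, so L
Every other cell has at least one move into one of the L cells above, so it is W.
From (6,5), the L positions reachable in one move are: (5,5), (3,5), (1,5), (6,1). Any move reaching one of these is winning.

Move to (5,5).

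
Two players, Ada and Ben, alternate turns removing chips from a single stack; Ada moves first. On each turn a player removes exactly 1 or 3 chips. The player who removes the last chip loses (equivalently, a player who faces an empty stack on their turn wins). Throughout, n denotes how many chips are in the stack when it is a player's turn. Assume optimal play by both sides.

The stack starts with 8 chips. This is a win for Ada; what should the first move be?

Label each position W (a win for the player to move) or L (a loss). A position with no legal move is W; any other position is W exactly when some move reaches an L, and L when every move reaches a W.
n=0: no move; the opponent has just taken the last chip and therefore loses → W
n=1: L (sole option 0(W) is W)
n=2: W (go to 1, an L position)
n=3: L (options 2(W), 0(W) are all W)
n=4: W (go to 3, an L position)
n=5: L (options 4(W), 2(W) are all W)
n=6: W (go to 5, an L position)
n=7: L (options 6(W), 4(W) are all W)
n=8: W (go to 7, an L position)
From 8, the L positions reachable in one move are: 7, 5. Any move reaching one of these is winning.

Remove 1, leaving 7.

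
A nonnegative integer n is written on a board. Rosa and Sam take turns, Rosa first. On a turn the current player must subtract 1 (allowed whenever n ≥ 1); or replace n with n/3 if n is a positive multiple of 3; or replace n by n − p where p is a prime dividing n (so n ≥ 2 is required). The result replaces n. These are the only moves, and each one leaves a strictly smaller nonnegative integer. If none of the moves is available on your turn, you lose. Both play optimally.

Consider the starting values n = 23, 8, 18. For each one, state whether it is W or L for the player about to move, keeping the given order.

Build the W/L table. Terminal = L. A non-terminal position is W if it has a move to some L; otherwise it is L.
n=0: no move → L
n=1: can move to 0, which is L ⇒ W
n=2: can move to 0, which is L ⇒ W
n=3: can move to 0, which is L ⇒ W
n=4: moves to 2(W), 3(W); every one is W ⇒ L
n=5: can move to 0, which is L ⇒ W
n=6: can move to 4, which is L ⇒ W
n=7: can move to 0, which is L ⇒ W
n=8: moves to 6(W), 7(W); every one is W ⇒ L
n=9: can move to 8, which is L ⇒ W
n=10: can move to 8, which is L ⇒ W
n=11: can move to 0, which is L ⇒ W
n=12: can move to 4, which is L ⇒ W
n=13: can move to 0, which is L ⇒ W
n=14: moves to 7(W), 12(W), 13(W); every one is W ⇒ L
n=15: can move to 14, which is L ⇒ W
n=16: can move to 14, which is L ⇒ W
n=17: can move to 0, which is L ⇒ W
n=18: moves to 6(W), 15(W), 16(W), 17(W); every one is W ⇒ L
n=19: can move to 0, which is L ⇒ W
n=20: can move to 18, which is L ⇒ W
n=21: can move to 14, which is L ⇒ W
n=22: moves to 11(W), 20(W), 21(W); every one is W ⇒ L
n=23: can move to 0, which is L ⇒ W

23: W, 8: L, 18: L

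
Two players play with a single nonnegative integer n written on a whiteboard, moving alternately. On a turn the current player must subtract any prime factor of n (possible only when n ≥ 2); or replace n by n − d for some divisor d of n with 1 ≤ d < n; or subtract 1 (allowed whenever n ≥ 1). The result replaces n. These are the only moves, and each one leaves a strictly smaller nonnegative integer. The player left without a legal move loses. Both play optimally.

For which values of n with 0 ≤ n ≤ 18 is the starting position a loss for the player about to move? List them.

Classify positions by backward induction: terminal positions (no move available) are L. From any other position, the mover wins iff some move reaches an L.
n=0: no move → L
n=1: reaches L-position 0 → W
n=2: reaches L-position 0 → W
n=3: reaches L-position 0 → W
n=4: only reaches 2(W), 3(W), all W → L
n=5: reaches L-position 0 → W
n=6: reaches L-position 4 → W
n=7: reaches L-position 0 → W
n=8: reaches L-position 4 → W
n=9: only reaches 6(W), 8(W), all W → L
n=10: reaches L-position 9 → W
n=11: reaches L-position 0 → W
n=12: reaches L-position 9 → W
n=13: reaches L-position 0 → W
n=14: only reaches 7(W), 12(W), 13(W), all W → L
n=15: reaches L-position 14 → W
n=16: reaches L-position 14 → W
n=17: reaches L-position 0 → W
n=18: reaches L-position 9 → W
The losing starting values of n are exactly the entries labelled L in this table (4 of them).

0, 4, 9, 14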